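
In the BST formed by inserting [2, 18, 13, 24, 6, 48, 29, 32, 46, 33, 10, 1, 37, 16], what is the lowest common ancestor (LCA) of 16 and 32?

Tree insertion order: [2, 18, 13, 24, 6, 48, 29, 32, 46, 33, 10, 1, 37, 16]
Tree (level-order array): [2, 1, 18, None, None, 13, 24, 6, 16, None, 48, None, 10, None, None, 29, None, None, None, None, 32, None, 46, 33, None, None, 37]
In a BST, the LCA of p=16, q=32 is the first node v on the
root-to-leaf path with p <= v <= q (go left if both < v, right if both > v).
Walk from root:
  at 2: both 16 and 32 > 2, go right
  at 18: 16 <= 18 <= 32, this is the LCA
LCA = 18


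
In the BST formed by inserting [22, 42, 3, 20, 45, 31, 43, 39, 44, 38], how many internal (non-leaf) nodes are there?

Tree built from: [22, 42, 3, 20, 45, 31, 43, 39, 44, 38]
Tree (level-order array): [22, 3, 42, None, 20, 31, 45, None, None, None, 39, 43, None, 38, None, None, 44]
Rule: An internal node has at least one child.
Per-node child counts:
  node 22: 2 child(ren)
  node 3: 1 child(ren)
  node 20: 0 child(ren)
  node 42: 2 child(ren)
  node 31: 1 child(ren)
  node 39: 1 child(ren)
  node 38: 0 child(ren)
  node 45: 1 child(ren)
  node 43: 1 child(ren)
  node 44: 0 child(ren)
Matching nodes: [22, 3, 42, 31, 39, 45, 43]
Count of internal (non-leaf) nodes: 7


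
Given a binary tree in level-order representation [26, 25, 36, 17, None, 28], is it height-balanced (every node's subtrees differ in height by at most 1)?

Tree (level-order array): [26, 25, 36, 17, None, 28]
Definition: a tree is height-balanced if, at every node, |h(left) - h(right)| <= 1 (empty subtree has height -1).
Bottom-up per-node check:
  node 17: h_left=-1, h_right=-1, diff=0 [OK], height=0
  node 25: h_left=0, h_right=-1, diff=1 [OK], height=1
  node 28: h_left=-1, h_right=-1, diff=0 [OK], height=0
  node 36: h_left=0, h_right=-1, diff=1 [OK], height=1
  node 26: h_left=1, h_right=1, diff=0 [OK], height=2
All nodes satisfy the balance condition.
Result: Balanced


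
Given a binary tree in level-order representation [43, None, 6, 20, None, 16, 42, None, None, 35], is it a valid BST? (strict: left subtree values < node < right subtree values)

Level-order array: [43, None, 6, 20, None, 16, 42, None, None, 35]
Validate using subtree bounds (lo, hi): at each node, require lo < value < hi,
then recurse left with hi=value and right with lo=value.
Preorder trace (stopping at first violation):
  at node 43 with bounds (-inf, +inf): OK
  at node 6 with bounds (43, +inf): VIOLATION
Node 6 violates its bound: not (43 < 6 < +inf).
Result: Not a valid BST


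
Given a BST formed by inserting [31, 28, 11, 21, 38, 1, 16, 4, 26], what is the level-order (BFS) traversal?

Tree insertion order: [31, 28, 11, 21, 38, 1, 16, 4, 26]
Tree (level-order array): [31, 28, 38, 11, None, None, None, 1, 21, None, 4, 16, 26]
BFS from the root, enqueuing left then right child of each popped node:
  queue [31] -> pop 31, enqueue [28, 38], visited so far: [31]
  queue [28, 38] -> pop 28, enqueue [11], visited so far: [31, 28]
  queue [38, 11] -> pop 38, enqueue [none], visited so far: [31, 28, 38]
  queue [11] -> pop 11, enqueue [1, 21], visited so far: [31, 28, 38, 11]
  queue [1, 21] -> pop 1, enqueue [4], visited so far: [31, 28, 38, 11, 1]
  queue [21, 4] -> pop 21, enqueue [16, 26], visited so far: [31, 28, 38, 11, 1, 21]
  queue [4, 16, 26] -> pop 4, enqueue [none], visited so far: [31, 28, 38, 11, 1, 21, 4]
  queue [16, 26] -> pop 16, enqueue [none], visited so far: [31, 28, 38, 11, 1, 21, 4, 16]
  queue [26] -> pop 26, enqueue [none], visited so far: [31, 28, 38, 11, 1, 21, 4, 16, 26]
Result: [31, 28, 38, 11, 1, 21, 4, 16, 26]


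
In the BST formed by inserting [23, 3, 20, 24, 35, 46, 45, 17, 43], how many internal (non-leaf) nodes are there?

Tree built from: [23, 3, 20, 24, 35, 46, 45, 17, 43]
Tree (level-order array): [23, 3, 24, None, 20, None, 35, 17, None, None, 46, None, None, 45, None, 43]
Rule: An internal node has at least one child.
Per-node child counts:
  node 23: 2 child(ren)
  node 3: 1 child(ren)
  node 20: 1 child(ren)
  node 17: 0 child(ren)
  node 24: 1 child(ren)
  node 35: 1 child(ren)
  node 46: 1 child(ren)
  node 45: 1 child(ren)
  node 43: 0 child(ren)
Matching nodes: [23, 3, 20, 24, 35, 46, 45]
Count of internal (non-leaf) nodes: 7


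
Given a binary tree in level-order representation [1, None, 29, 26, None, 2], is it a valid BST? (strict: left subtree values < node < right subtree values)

Level-order array: [1, None, 29, 26, None, 2]
Validate using subtree bounds (lo, hi): at each node, require lo < value < hi,
then recurse left with hi=value and right with lo=value.
Preorder trace (stopping at first violation):
  at node 1 with bounds (-inf, +inf): OK
  at node 29 with bounds (1, +inf): OK
  at node 26 with bounds (1, 29): OK
  at node 2 with bounds (1, 26): OK
No violation found at any node.
Result: Valid BST


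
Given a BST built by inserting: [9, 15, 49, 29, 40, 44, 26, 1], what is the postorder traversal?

Tree insertion order: [9, 15, 49, 29, 40, 44, 26, 1]
Tree (level-order array): [9, 1, 15, None, None, None, 49, 29, None, 26, 40, None, None, None, 44]
Postorder traversal: [1, 26, 44, 40, 29, 49, 15, 9]


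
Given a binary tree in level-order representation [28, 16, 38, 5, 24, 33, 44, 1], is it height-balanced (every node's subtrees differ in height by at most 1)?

Tree (level-order array): [28, 16, 38, 5, 24, 33, 44, 1]
Definition: a tree is height-balanced if, at every node, |h(left) - h(right)| <= 1 (empty subtree has height -1).
Bottom-up per-node check:
  node 1: h_left=-1, h_right=-1, diff=0 [OK], height=0
  node 5: h_left=0, h_right=-1, diff=1 [OK], height=1
  node 24: h_left=-1, h_right=-1, diff=0 [OK], height=0
  node 16: h_left=1, h_right=0, diff=1 [OK], height=2
  node 33: h_left=-1, h_right=-1, diff=0 [OK], height=0
  node 44: h_left=-1, h_right=-1, diff=0 [OK], height=0
  node 38: h_left=0, h_right=0, diff=0 [OK], height=1
  node 28: h_left=2, h_right=1, diff=1 [OK], height=3
All nodes satisfy the balance condition.
Result: Balanced


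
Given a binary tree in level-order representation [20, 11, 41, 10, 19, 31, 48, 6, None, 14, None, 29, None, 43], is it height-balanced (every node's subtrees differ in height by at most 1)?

Tree (level-order array): [20, 11, 41, 10, 19, 31, 48, 6, None, 14, None, 29, None, 43]
Definition: a tree is height-balanced if, at every node, |h(left) - h(right)| <= 1 (empty subtree has height -1).
Bottom-up per-node check:
  node 6: h_left=-1, h_right=-1, diff=0 [OK], height=0
  node 10: h_left=0, h_right=-1, diff=1 [OK], height=1
  node 14: h_left=-1, h_right=-1, diff=0 [OK], height=0
  node 19: h_left=0, h_right=-1, diff=1 [OK], height=1
  node 11: h_left=1, h_right=1, diff=0 [OK], height=2
  node 29: h_left=-1, h_right=-1, diff=0 [OK], height=0
  node 31: h_left=0, h_right=-1, diff=1 [OK], height=1
  node 43: h_left=-1, h_right=-1, diff=0 [OK], height=0
  node 48: h_left=0, h_right=-1, diff=1 [OK], height=1
  node 41: h_left=1, h_right=1, diff=0 [OK], height=2
  node 20: h_left=2, h_right=2, diff=0 [OK], height=3
All nodes satisfy the balance condition.
Result: Balanced


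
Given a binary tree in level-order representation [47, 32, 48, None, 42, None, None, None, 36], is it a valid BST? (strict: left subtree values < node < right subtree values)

Level-order array: [47, 32, 48, None, 42, None, None, None, 36]
Validate using subtree bounds (lo, hi): at each node, require lo < value < hi,
then recurse left with hi=value and right with lo=value.
Preorder trace (stopping at first violation):
  at node 47 with bounds (-inf, +inf): OK
  at node 32 with bounds (-inf, 47): OK
  at node 42 with bounds (32, 47): OK
  at node 36 with bounds (42, 47): VIOLATION
Node 36 violates its bound: not (42 < 36 < 47).
Result: Not a valid BST


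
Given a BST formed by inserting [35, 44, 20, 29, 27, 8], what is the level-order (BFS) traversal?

Tree insertion order: [35, 44, 20, 29, 27, 8]
Tree (level-order array): [35, 20, 44, 8, 29, None, None, None, None, 27]
BFS from the root, enqueuing left then right child of each popped node:
  queue [35] -> pop 35, enqueue [20, 44], visited so far: [35]
  queue [20, 44] -> pop 20, enqueue [8, 29], visited so far: [35, 20]
  queue [44, 8, 29] -> pop 44, enqueue [none], visited so far: [35, 20, 44]
  queue [8, 29] -> pop 8, enqueue [none], visited so far: [35, 20, 44, 8]
  queue [29] -> pop 29, enqueue [27], visited so far: [35, 20, 44, 8, 29]
  queue [27] -> pop 27, enqueue [none], visited so far: [35, 20, 44, 8, 29, 27]
Result: [35, 20, 44, 8, 29, 27]


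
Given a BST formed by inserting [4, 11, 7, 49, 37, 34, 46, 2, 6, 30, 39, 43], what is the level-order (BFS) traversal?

Tree insertion order: [4, 11, 7, 49, 37, 34, 46, 2, 6, 30, 39, 43]
Tree (level-order array): [4, 2, 11, None, None, 7, 49, 6, None, 37, None, None, None, 34, 46, 30, None, 39, None, None, None, None, 43]
BFS from the root, enqueuing left then right child of each popped node:
  queue [4] -> pop 4, enqueue [2, 11], visited so far: [4]
  queue [2, 11] -> pop 2, enqueue [none], visited so far: [4, 2]
  queue [11] -> pop 11, enqueue [7, 49], visited so far: [4, 2, 11]
  queue [7, 49] -> pop 7, enqueue [6], visited so far: [4, 2, 11, 7]
  queue [49, 6] -> pop 49, enqueue [37], visited so far: [4, 2, 11, 7, 49]
  queue [6, 37] -> pop 6, enqueue [none], visited so far: [4, 2, 11, 7, 49, 6]
  queue [37] -> pop 37, enqueue [34, 46], visited so far: [4, 2, 11, 7, 49, 6, 37]
  queue [34, 46] -> pop 34, enqueue [30], visited so far: [4, 2, 11, 7, 49, 6, 37, 34]
  queue [46, 30] -> pop 46, enqueue [39], visited so far: [4, 2, 11, 7, 49, 6, 37, 34, 46]
  queue [30, 39] -> pop 30, enqueue [none], visited so far: [4, 2, 11, 7, 49, 6, 37, 34, 46, 30]
  queue [39] -> pop 39, enqueue [43], visited so far: [4, 2, 11, 7, 49, 6, 37, 34, 46, 30, 39]
  queue [43] -> pop 43, enqueue [none], visited so far: [4, 2, 11, 7, 49, 6, 37, 34, 46, 30, 39, 43]
Result: [4, 2, 11, 7, 49, 6, 37, 34, 46, 30, 39, 43]


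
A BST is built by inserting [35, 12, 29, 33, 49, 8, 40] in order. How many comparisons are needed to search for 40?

Search path for 40: 35 -> 49 -> 40
Found: True
Comparisons: 3


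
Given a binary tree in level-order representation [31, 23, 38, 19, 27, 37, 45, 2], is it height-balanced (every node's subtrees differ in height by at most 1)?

Tree (level-order array): [31, 23, 38, 19, 27, 37, 45, 2]
Definition: a tree is height-balanced if, at every node, |h(left) - h(right)| <= 1 (empty subtree has height -1).
Bottom-up per-node check:
  node 2: h_left=-1, h_right=-1, diff=0 [OK], height=0
  node 19: h_left=0, h_right=-1, diff=1 [OK], height=1
  node 27: h_left=-1, h_right=-1, diff=0 [OK], height=0
  node 23: h_left=1, h_right=0, diff=1 [OK], height=2
  node 37: h_left=-1, h_right=-1, diff=0 [OK], height=0
  node 45: h_left=-1, h_right=-1, diff=0 [OK], height=0
  node 38: h_left=0, h_right=0, diff=0 [OK], height=1
  node 31: h_left=2, h_right=1, diff=1 [OK], height=3
All nodes satisfy the balance condition.
Result: Balanced


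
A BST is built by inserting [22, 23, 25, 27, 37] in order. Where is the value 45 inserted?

Starting tree (level order): [22, None, 23, None, 25, None, 27, None, 37]
Insertion path: 22 -> 23 -> 25 -> 27 -> 37
Result: insert 45 as right child of 37
Final tree (level order): [22, None, 23, None, 25, None, 27, None, 37, None, 45]


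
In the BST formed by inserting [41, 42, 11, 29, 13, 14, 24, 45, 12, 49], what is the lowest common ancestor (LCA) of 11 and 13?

Tree insertion order: [41, 42, 11, 29, 13, 14, 24, 45, 12, 49]
Tree (level-order array): [41, 11, 42, None, 29, None, 45, 13, None, None, 49, 12, 14, None, None, None, None, None, 24]
In a BST, the LCA of p=11, q=13 is the first node v on the
root-to-leaf path with p <= v <= q (go left if both < v, right if both > v).
Walk from root:
  at 41: both 11 and 13 < 41, go left
  at 11: 11 <= 11 <= 13, this is the LCA
LCA = 11


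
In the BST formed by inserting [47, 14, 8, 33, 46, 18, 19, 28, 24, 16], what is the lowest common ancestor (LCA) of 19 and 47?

Tree insertion order: [47, 14, 8, 33, 46, 18, 19, 28, 24, 16]
Tree (level-order array): [47, 14, None, 8, 33, None, None, 18, 46, 16, 19, None, None, None, None, None, 28, 24]
In a BST, the LCA of p=19, q=47 is the first node v on the
root-to-leaf path with p <= v <= q (go left if both < v, right if both > v).
Walk from root:
  at 47: 19 <= 47 <= 47, this is the LCA
LCA = 47


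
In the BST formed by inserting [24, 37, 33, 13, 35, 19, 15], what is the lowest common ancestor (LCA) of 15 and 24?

Tree insertion order: [24, 37, 33, 13, 35, 19, 15]
Tree (level-order array): [24, 13, 37, None, 19, 33, None, 15, None, None, 35]
In a BST, the LCA of p=15, q=24 is the first node v on the
root-to-leaf path with p <= v <= q (go left if both < v, right if both > v).
Walk from root:
  at 24: 15 <= 24 <= 24, this is the LCA
LCA = 24


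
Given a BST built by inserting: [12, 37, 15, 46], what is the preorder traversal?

Tree insertion order: [12, 37, 15, 46]
Tree (level-order array): [12, None, 37, 15, 46]
Preorder traversal: [12, 37, 15, 46]


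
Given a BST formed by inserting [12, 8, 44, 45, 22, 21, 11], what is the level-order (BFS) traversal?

Tree insertion order: [12, 8, 44, 45, 22, 21, 11]
Tree (level-order array): [12, 8, 44, None, 11, 22, 45, None, None, 21]
BFS from the root, enqueuing left then right child of each popped node:
  queue [12] -> pop 12, enqueue [8, 44], visited so far: [12]
  queue [8, 44] -> pop 8, enqueue [11], visited so far: [12, 8]
  queue [44, 11] -> pop 44, enqueue [22, 45], visited so far: [12, 8, 44]
  queue [11, 22, 45] -> pop 11, enqueue [none], visited so far: [12, 8, 44, 11]
  queue [22, 45] -> pop 22, enqueue [21], visited so far: [12, 8, 44, 11, 22]
  queue [45, 21] -> pop 45, enqueue [none], visited so far: [12, 8, 44, 11, 22, 45]
  queue [21] -> pop 21, enqueue [none], visited so far: [12, 8, 44, 11, 22, 45, 21]
Result: [12, 8, 44, 11, 22, 45, 21]


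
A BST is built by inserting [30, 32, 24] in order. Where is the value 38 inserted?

Starting tree (level order): [30, 24, 32]
Insertion path: 30 -> 32
Result: insert 38 as right child of 32
Final tree (level order): [30, 24, 32, None, None, None, 38]


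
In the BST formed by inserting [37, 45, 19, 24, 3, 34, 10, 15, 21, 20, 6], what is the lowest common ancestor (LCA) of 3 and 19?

Tree insertion order: [37, 45, 19, 24, 3, 34, 10, 15, 21, 20, 6]
Tree (level-order array): [37, 19, 45, 3, 24, None, None, None, 10, 21, 34, 6, 15, 20]
In a BST, the LCA of p=3, q=19 is the first node v on the
root-to-leaf path with p <= v <= q (go left if both < v, right if both > v).
Walk from root:
  at 37: both 3 and 19 < 37, go left
  at 19: 3 <= 19 <= 19, this is the LCA
LCA = 19


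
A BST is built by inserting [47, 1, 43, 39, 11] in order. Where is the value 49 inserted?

Starting tree (level order): [47, 1, None, None, 43, 39, None, 11]
Insertion path: 47
Result: insert 49 as right child of 47
Final tree (level order): [47, 1, 49, None, 43, None, None, 39, None, 11]


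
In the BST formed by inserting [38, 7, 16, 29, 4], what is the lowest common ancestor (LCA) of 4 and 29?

Tree insertion order: [38, 7, 16, 29, 4]
Tree (level-order array): [38, 7, None, 4, 16, None, None, None, 29]
In a BST, the LCA of p=4, q=29 is the first node v on the
root-to-leaf path with p <= v <= q (go left if both < v, right if both > v).
Walk from root:
  at 38: both 4 and 29 < 38, go left
  at 7: 4 <= 7 <= 29, this is the LCA
LCA = 7


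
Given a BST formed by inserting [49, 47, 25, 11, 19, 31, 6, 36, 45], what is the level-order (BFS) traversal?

Tree insertion order: [49, 47, 25, 11, 19, 31, 6, 36, 45]
Tree (level-order array): [49, 47, None, 25, None, 11, 31, 6, 19, None, 36, None, None, None, None, None, 45]
BFS from the root, enqueuing left then right child of each popped node:
  queue [49] -> pop 49, enqueue [47], visited so far: [49]
  queue [47] -> pop 47, enqueue [25], visited so far: [49, 47]
  queue [25] -> pop 25, enqueue [11, 31], visited so far: [49, 47, 25]
  queue [11, 31] -> pop 11, enqueue [6, 19], visited so far: [49, 47, 25, 11]
  queue [31, 6, 19] -> pop 31, enqueue [36], visited so far: [49, 47, 25, 11, 31]
  queue [6, 19, 36] -> pop 6, enqueue [none], visited so far: [49, 47, 25, 11, 31, 6]
  queue [19, 36] -> pop 19, enqueue [none], visited so far: [49, 47, 25, 11, 31, 6, 19]
  queue [36] -> pop 36, enqueue [45], visited so far: [49, 47, 25, 11, 31, 6, 19, 36]
  queue [45] -> pop 45, enqueue [none], visited so far: [49, 47, 25, 11, 31, 6, 19, 36, 45]
Result: [49, 47, 25, 11, 31, 6, 19, 36, 45]


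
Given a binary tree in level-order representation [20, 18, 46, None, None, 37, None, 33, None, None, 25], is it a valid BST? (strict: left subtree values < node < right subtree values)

Level-order array: [20, 18, 46, None, None, 37, None, 33, None, None, 25]
Validate using subtree bounds (lo, hi): at each node, require lo < value < hi,
then recurse left with hi=value and right with lo=value.
Preorder trace (stopping at first violation):
  at node 20 with bounds (-inf, +inf): OK
  at node 18 with bounds (-inf, 20): OK
  at node 46 with bounds (20, +inf): OK
  at node 37 with bounds (20, 46): OK
  at node 33 with bounds (20, 37): OK
  at node 25 with bounds (33, 37): VIOLATION
Node 25 violates its bound: not (33 < 25 < 37).
Result: Not a valid BST


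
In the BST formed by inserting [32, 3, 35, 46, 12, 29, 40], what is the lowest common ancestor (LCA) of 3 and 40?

Tree insertion order: [32, 3, 35, 46, 12, 29, 40]
Tree (level-order array): [32, 3, 35, None, 12, None, 46, None, 29, 40]
In a BST, the LCA of p=3, q=40 is the first node v on the
root-to-leaf path with p <= v <= q (go left if both < v, right if both > v).
Walk from root:
  at 32: 3 <= 32 <= 40, this is the LCA
LCA = 32


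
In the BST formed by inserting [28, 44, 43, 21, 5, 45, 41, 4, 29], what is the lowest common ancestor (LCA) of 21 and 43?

Tree insertion order: [28, 44, 43, 21, 5, 45, 41, 4, 29]
Tree (level-order array): [28, 21, 44, 5, None, 43, 45, 4, None, 41, None, None, None, None, None, 29]
In a BST, the LCA of p=21, q=43 is the first node v on the
root-to-leaf path with p <= v <= q (go left if both < v, right if both > v).
Walk from root:
  at 28: 21 <= 28 <= 43, this is the LCA
LCA = 28


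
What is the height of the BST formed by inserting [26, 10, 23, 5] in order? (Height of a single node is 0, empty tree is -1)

Insertion order: [26, 10, 23, 5]
Tree (level-order array): [26, 10, None, 5, 23]
Compute height bottom-up (empty subtree = -1):
  height(5) = 1 + max(-1, -1) = 0
  height(23) = 1 + max(-1, -1) = 0
  height(10) = 1 + max(0, 0) = 1
  height(26) = 1 + max(1, -1) = 2
Height = 2


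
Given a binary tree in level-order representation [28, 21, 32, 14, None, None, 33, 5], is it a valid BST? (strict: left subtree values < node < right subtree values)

Level-order array: [28, 21, 32, 14, None, None, 33, 5]
Validate using subtree bounds (lo, hi): at each node, require lo < value < hi,
then recurse left with hi=value and right with lo=value.
Preorder trace (stopping at first violation):
  at node 28 with bounds (-inf, +inf): OK
  at node 21 with bounds (-inf, 28): OK
  at node 14 with bounds (-inf, 21): OK
  at node 5 with bounds (-inf, 14): OK
  at node 32 with bounds (28, +inf): OK
  at node 33 with bounds (32, +inf): OK
No violation found at any node.
Result: Valid BST


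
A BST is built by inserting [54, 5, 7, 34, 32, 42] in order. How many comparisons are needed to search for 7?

Search path for 7: 54 -> 5 -> 7
Found: True
Comparisons: 3


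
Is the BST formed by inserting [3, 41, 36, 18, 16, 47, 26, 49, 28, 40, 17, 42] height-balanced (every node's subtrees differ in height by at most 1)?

Tree (level-order array): [3, None, 41, 36, 47, 18, 40, 42, 49, 16, 26, None, None, None, None, None, None, None, 17, None, 28]
Definition: a tree is height-balanced if, at every node, |h(left) - h(right)| <= 1 (empty subtree has height -1).
Bottom-up per-node check:
  node 17: h_left=-1, h_right=-1, diff=0 [OK], height=0
  node 16: h_left=-1, h_right=0, diff=1 [OK], height=1
  node 28: h_left=-1, h_right=-1, diff=0 [OK], height=0
  node 26: h_left=-1, h_right=0, diff=1 [OK], height=1
  node 18: h_left=1, h_right=1, diff=0 [OK], height=2
  node 40: h_left=-1, h_right=-1, diff=0 [OK], height=0
  node 36: h_left=2, h_right=0, diff=2 [FAIL (|2-0|=2 > 1)], height=3
  node 42: h_left=-1, h_right=-1, diff=0 [OK], height=0
  node 49: h_left=-1, h_right=-1, diff=0 [OK], height=0
  node 47: h_left=0, h_right=0, diff=0 [OK], height=1
  node 41: h_left=3, h_right=1, diff=2 [FAIL (|3-1|=2 > 1)], height=4
  node 3: h_left=-1, h_right=4, diff=5 [FAIL (|-1-4|=5 > 1)], height=5
Node 36 violates the condition: |2 - 0| = 2 > 1.
Result: Not balanced


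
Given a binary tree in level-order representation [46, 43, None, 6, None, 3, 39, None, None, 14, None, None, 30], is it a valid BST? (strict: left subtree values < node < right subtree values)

Level-order array: [46, 43, None, 6, None, 3, 39, None, None, 14, None, None, 30]
Validate using subtree bounds (lo, hi): at each node, require lo < value < hi,
then recurse left with hi=value and right with lo=value.
Preorder trace (stopping at first violation):
  at node 46 with bounds (-inf, +inf): OK
  at node 43 with bounds (-inf, 46): OK
  at node 6 with bounds (-inf, 43): OK
  at node 3 with bounds (-inf, 6): OK
  at node 39 with bounds (6, 43): OK
  at node 14 with bounds (6, 39): OK
  at node 30 with bounds (14, 39): OK
No violation found at any node.
Result: Valid BST


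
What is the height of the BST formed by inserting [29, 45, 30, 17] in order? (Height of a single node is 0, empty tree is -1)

Insertion order: [29, 45, 30, 17]
Tree (level-order array): [29, 17, 45, None, None, 30]
Compute height bottom-up (empty subtree = -1):
  height(17) = 1 + max(-1, -1) = 0
  height(30) = 1 + max(-1, -1) = 0
  height(45) = 1 + max(0, -1) = 1
  height(29) = 1 + max(0, 1) = 2
Height = 2


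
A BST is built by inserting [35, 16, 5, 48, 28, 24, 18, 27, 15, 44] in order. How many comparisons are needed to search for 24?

Search path for 24: 35 -> 16 -> 28 -> 24
Found: True
Comparisons: 4


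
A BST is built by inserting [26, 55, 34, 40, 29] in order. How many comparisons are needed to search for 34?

Search path for 34: 26 -> 55 -> 34
Found: True
Comparisons: 3


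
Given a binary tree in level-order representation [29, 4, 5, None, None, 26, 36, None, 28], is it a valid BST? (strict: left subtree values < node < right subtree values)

Level-order array: [29, 4, 5, None, None, 26, 36, None, 28]
Validate using subtree bounds (lo, hi): at each node, require lo < value < hi,
then recurse left with hi=value and right with lo=value.
Preorder trace (stopping at first violation):
  at node 29 with bounds (-inf, +inf): OK
  at node 4 with bounds (-inf, 29): OK
  at node 5 with bounds (29, +inf): VIOLATION
Node 5 violates its bound: not (29 < 5 < +inf).
Result: Not a valid BST


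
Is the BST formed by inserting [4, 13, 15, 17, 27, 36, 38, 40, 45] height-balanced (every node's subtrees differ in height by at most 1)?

Tree (level-order array): [4, None, 13, None, 15, None, 17, None, 27, None, 36, None, 38, None, 40, None, 45]
Definition: a tree is height-balanced if, at every node, |h(left) - h(right)| <= 1 (empty subtree has height -1).
Bottom-up per-node check:
  node 45: h_left=-1, h_right=-1, diff=0 [OK], height=0
  node 40: h_left=-1, h_right=0, diff=1 [OK], height=1
  node 38: h_left=-1, h_right=1, diff=2 [FAIL (|-1-1|=2 > 1)], height=2
  node 36: h_left=-1, h_right=2, diff=3 [FAIL (|-1-2|=3 > 1)], height=3
  node 27: h_left=-1, h_right=3, diff=4 [FAIL (|-1-3|=4 > 1)], height=4
  node 17: h_left=-1, h_right=4, diff=5 [FAIL (|-1-4|=5 > 1)], height=5
  node 15: h_left=-1, h_right=5, diff=6 [FAIL (|-1-5|=6 > 1)], height=6
  node 13: h_left=-1, h_right=6, diff=7 [FAIL (|-1-6|=7 > 1)], height=7
  node 4: h_left=-1, h_right=7, diff=8 [FAIL (|-1-7|=8 > 1)], height=8
Node 38 violates the condition: |-1 - 1| = 2 > 1.
Result: Not balanced


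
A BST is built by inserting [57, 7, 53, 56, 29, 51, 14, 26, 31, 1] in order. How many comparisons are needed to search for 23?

Search path for 23: 57 -> 7 -> 53 -> 29 -> 14 -> 26
Found: False
Comparisons: 6


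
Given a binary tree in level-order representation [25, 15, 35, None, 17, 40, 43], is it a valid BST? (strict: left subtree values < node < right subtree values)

Level-order array: [25, 15, 35, None, 17, 40, 43]
Validate using subtree bounds (lo, hi): at each node, require lo < value < hi,
then recurse left with hi=value and right with lo=value.
Preorder trace (stopping at first violation):
  at node 25 with bounds (-inf, +inf): OK
  at node 15 with bounds (-inf, 25): OK
  at node 17 with bounds (15, 25): OK
  at node 35 with bounds (25, +inf): OK
  at node 40 with bounds (25, 35): VIOLATION
Node 40 violates its bound: not (25 < 40 < 35).
Result: Not a valid BST


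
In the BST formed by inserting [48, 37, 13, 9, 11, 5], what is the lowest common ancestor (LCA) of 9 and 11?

Tree insertion order: [48, 37, 13, 9, 11, 5]
Tree (level-order array): [48, 37, None, 13, None, 9, None, 5, 11]
In a BST, the LCA of p=9, q=11 is the first node v on the
root-to-leaf path with p <= v <= q (go left if both < v, right if both > v).
Walk from root:
  at 48: both 9 and 11 < 48, go left
  at 37: both 9 and 11 < 37, go left
  at 13: both 9 and 11 < 13, go left
  at 9: 9 <= 9 <= 11, this is the LCA
LCA = 9


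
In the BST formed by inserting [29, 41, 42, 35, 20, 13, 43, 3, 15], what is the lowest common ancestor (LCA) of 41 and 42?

Tree insertion order: [29, 41, 42, 35, 20, 13, 43, 3, 15]
Tree (level-order array): [29, 20, 41, 13, None, 35, 42, 3, 15, None, None, None, 43]
In a BST, the LCA of p=41, q=42 is the first node v on the
root-to-leaf path with p <= v <= q (go left if both < v, right if both > v).
Walk from root:
  at 29: both 41 and 42 > 29, go right
  at 41: 41 <= 41 <= 42, this is the LCA
LCA = 41


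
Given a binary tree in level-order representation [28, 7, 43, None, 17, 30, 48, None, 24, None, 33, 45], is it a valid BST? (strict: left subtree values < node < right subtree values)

Level-order array: [28, 7, 43, None, 17, 30, 48, None, 24, None, 33, 45]
Validate using subtree bounds (lo, hi): at each node, require lo < value < hi,
then recurse left with hi=value and right with lo=value.
Preorder trace (stopping at first violation):
  at node 28 with bounds (-inf, +inf): OK
  at node 7 with bounds (-inf, 28): OK
  at node 17 with bounds (7, 28): OK
  at node 24 with bounds (17, 28): OK
  at node 43 with bounds (28, +inf): OK
  at node 30 with bounds (28, 43): OK
  at node 33 with bounds (30, 43): OK
  at node 48 with bounds (43, +inf): OK
  at node 45 with bounds (43, 48): OK
No violation found at any node.
Result: Valid BST


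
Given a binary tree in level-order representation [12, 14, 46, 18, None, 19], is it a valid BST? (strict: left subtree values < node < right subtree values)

Level-order array: [12, 14, 46, 18, None, 19]
Validate using subtree bounds (lo, hi): at each node, require lo < value < hi,
then recurse left with hi=value and right with lo=value.
Preorder trace (stopping at first violation):
  at node 12 with bounds (-inf, +inf): OK
  at node 14 with bounds (-inf, 12): VIOLATION
Node 14 violates its bound: not (-inf < 14 < 12).
Result: Not a valid BST


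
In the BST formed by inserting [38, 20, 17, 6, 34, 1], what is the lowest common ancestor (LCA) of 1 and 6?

Tree insertion order: [38, 20, 17, 6, 34, 1]
Tree (level-order array): [38, 20, None, 17, 34, 6, None, None, None, 1]
In a BST, the LCA of p=1, q=6 is the first node v on the
root-to-leaf path with p <= v <= q (go left if both < v, right if both > v).
Walk from root:
  at 38: both 1 and 6 < 38, go left
  at 20: both 1 and 6 < 20, go left
  at 17: both 1 and 6 < 17, go left
  at 6: 1 <= 6 <= 6, this is the LCA
LCA = 6


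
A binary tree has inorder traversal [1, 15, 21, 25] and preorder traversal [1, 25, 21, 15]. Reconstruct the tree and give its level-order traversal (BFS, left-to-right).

Inorder:  [1, 15, 21, 25]
Preorder: [1, 25, 21, 15]
Algorithm: preorder visits root first, so consume preorder in order;
for each root, split the current inorder slice at that value into
left-subtree inorder and right-subtree inorder, then recurse.
Recursive splits:
  root=1; inorder splits into left=[], right=[15, 21, 25]
  root=25; inorder splits into left=[15, 21], right=[]
  root=21; inorder splits into left=[15], right=[]
  root=15; inorder splits into left=[], right=[]
Reconstructed level-order: [1, 25, 21, 15]


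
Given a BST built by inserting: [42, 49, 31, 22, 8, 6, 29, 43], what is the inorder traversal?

Tree insertion order: [42, 49, 31, 22, 8, 6, 29, 43]
Tree (level-order array): [42, 31, 49, 22, None, 43, None, 8, 29, None, None, 6]
Inorder traversal: [6, 8, 22, 29, 31, 42, 43, 49]


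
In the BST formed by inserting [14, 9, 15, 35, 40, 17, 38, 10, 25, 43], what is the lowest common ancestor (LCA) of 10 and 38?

Tree insertion order: [14, 9, 15, 35, 40, 17, 38, 10, 25, 43]
Tree (level-order array): [14, 9, 15, None, 10, None, 35, None, None, 17, 40, None, 25, 38, 43]
In a BST, the LCA of p=10, q=38 is the first node v on the
root-to-leaf path with p <= v <= q (go left if both < v, right if both > v).
Walk from root:
  at 14: 10 <= 14 <= 38, this is the LCA
LCA = 14


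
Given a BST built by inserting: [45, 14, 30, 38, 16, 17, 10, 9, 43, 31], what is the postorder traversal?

Tree insertion order: [45, 14, 30, 38, 16, 17, 10, 9, 43, 31]
Tree (level-order array): [45, 14, None, 10, 30, 9, None, 16, 38, None, None, None, 17, 31, 43]
Postorder traversal: [9, 10, 17, 16, 31, 43, 38, 30, 14, 45]


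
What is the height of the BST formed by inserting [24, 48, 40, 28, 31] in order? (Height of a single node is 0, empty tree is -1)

Insertion order: [24, 48, 40, 28, 31]
Tree (level-order array): [24, None, 48, 40, None, 28, None, None, 31]
Compute height bottom-up (empty subtree = -1):
  height(31) = 1 + max(-1, -1) = 0
  height(28) = 1 + max(-1, 0) = 1
  height(40) = 1 + max(1, -1) = 2
  height(48) = 1 + max(2, -1) = 3
  height(24) = 1 + max(-1, 3) = 4
Height = 4


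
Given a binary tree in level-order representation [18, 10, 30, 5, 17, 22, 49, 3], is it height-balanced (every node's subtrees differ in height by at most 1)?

Tree (level-order array): [18, 10, 30, 5, 17, 22, 49, 3]
Definition: a tree is height-balanced if, at every node, |h(left) - h(right)| <= 1 (empty subtree has height -1).
Bottom-up per-node check:
  node 3: h_left=-1, h_right=-1, diff=0 [OK], height=0
  node 5: h_left=0, h_right=-1, diff=1 [OK], height=1
  node 17: h_left=-1, h_right=-1, diff=0 [OK], height=0
  node 10: h_left=1, h_right=0, diff=1 [OK], height=2
  node 22: h_left=-1, h_right=-1, diff=0 [OK], height=0
  node 49: h_left=-1, h_right=-1, diff=0 [OK], height=0
  node 30: h_left=0, h_right=0, diff=0 [OK], height=1
  node 18: h_left=2, h_right=1, diff=1 [OK], height=3
All nodes satisfy the balance condition.
Result: Balanced


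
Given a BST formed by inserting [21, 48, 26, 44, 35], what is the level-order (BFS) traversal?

Tree insertion order: [21, 48, 26, 44, 35]
Tree (level-order array): [21, None, 48, 26, None, None, 44, 35]
BFS from the root, enqueuing left then right child of each popped node:
  queue [21] -> pop 21, enqueue [48], visited so far: [21]
  queue [48] -> pop 48, enqueue [26], visited so far: [21, 48]
  queue [26] -> pop 26, enqueue [44], visited so far: [21, 48, 26]
  queue [44] -> pop 44, enqueue [35], visited so far: [21, 48, 26, 44]
  queue [35] -> pop 35, enqueue [none], visited so far: [21, 48, 26, 44, 35]
Result: [21, 48, 26, 44, 35]


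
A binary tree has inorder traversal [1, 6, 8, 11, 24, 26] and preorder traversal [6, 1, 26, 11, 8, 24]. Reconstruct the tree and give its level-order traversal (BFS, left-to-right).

Inorder:  [1, 6, 8, 11, 24, 26]
Preorder: [6, 1, 26, 11, 8, 24]
Algorithm: preorder visits root first, so consume preorder in order;
for each root, split the current inorder slice at that value into
left-subtree inorder and right-subtree inorder, then recurse.
Recursive splits:
  root=6; inorder splits into left=[1], right=[8, 11, 24, 26]
  root=1; inorder splits into left=[], right=[]
  root=26; inorder splits into left=[8, 11, 24], right=[]
  root=11; inorder splits into left=[8], right=[24]
  root=8; inorder splits into left=[], right=[]
  root=24; inorder splits into left=[], right=[]
Reconstructed level-order: [6, 1, 26, 11, 8, 24]


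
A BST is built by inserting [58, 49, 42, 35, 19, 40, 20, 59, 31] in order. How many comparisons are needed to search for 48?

Search path for 48: 58 -> 49 -> 42
Found: False
Comparisons: 3


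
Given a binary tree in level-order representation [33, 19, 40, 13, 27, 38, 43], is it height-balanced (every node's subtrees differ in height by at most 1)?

Tree (level-order array): [33, 19, 40, 13, 27, 38, 43]
Definition: a tree is height-balanced if, at every node, |h(left) - h(right)| <= 1 (empty subtree has height -1).
Bottom-up per-node check:
  node 13: h_left=-1, h_right=-1, diff=0 [OK], height=0
  node 27: h_left=-1, h_right=-1, diff=0 [OK], height=0
  node 19: h_left=0, h_right=0, diff=0 [OK], height=1
  node 38: h_left=-1, h_right=-1, diff=0 [OK], height=0
  node 43: h_left=-1, h_right=-1, diff=0 [OK], height=0
  node 40: h_left=0, h_right=0, diff=0 [OK], height=1
  node 33: h_left=1, h_right=1, diff=0 [OK], height=2
All nodes satisfy the balance condition.
Result: Balanced


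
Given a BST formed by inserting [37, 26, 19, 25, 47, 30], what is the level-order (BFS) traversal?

Tree insertion order: [37, 26, 19, 25, 47, 30]
Tree (level-order array): [37, 26, 47, 19, 30, None, None, None, 25]
BFS from the root, enqueuing left then right child of each popped node:
  queue [37] -> pop 37, enqueue [26, 47], visited so far: [37]
  queue [26, 47] -> pop 26, enqueue [19, 30], visited so far: [37, 26]
  queue [47, 19, 30] -> pop 47, enqueue [none], visited so far: [37, 26, 47]
  queue [19, 30] -> pop 19, enqueue [25], visited so far: [37, 26, 47, 19]
  queue [30, 25] -> pop 30, enqueue [none], visited so far: [37, 26, 47, 19, 30]
  queue [25] -> pop 25, enqueue [none], visited so far: [37, 26, 47, 19, 30, 25]
Result: [37, 26, 47, 19, 30, 25]


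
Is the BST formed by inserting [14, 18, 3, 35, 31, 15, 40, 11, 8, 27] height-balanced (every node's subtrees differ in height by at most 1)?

Tree (level-order array): [14, 3, 18, None, 11, 15, 35, 8, None, None, None, 31, 40, None, None, 27]
Definition: a tree is height-balanced if, at every node, |h(left) - h(right)| <= 1 (empty subtree has height -1).
Bottom-up per-node check:
  node 8: h_left=-1, h_right=-1, diff=0 [OK], height=0
  node 11: h_left=0, h_right=-1, diff=1 [OK], height=1
  node 3: h_left=-1, h_right=1, diff=2 [FAIL (|-1-1|=2 > 1)], height=2
  node 15: h_left=-1, h_right=-1, diff=0 [OK], height=0
  node 27: h_left=-1, h_right=-1, diff=0 [OK], height=0
  node 31: h_left=0, h_right=-1, diff=1 [OK], height=1
  node 40: h_left=-1, h_right=-1, diff=0 [OK], height=0
  node 35: h_left=1, h_right=0, diff=1 [OK], height=2
  node 18: h_left=0, h_right=2, diff=2 [FAIL (|0-2|=2 > 1)], height=3
  node 14: h_left=2, h_right=3, diff=1 [OK], height=4
Node 3 violates the condition: |-1 - 1| = 2 > 1.
Result: Not balanced


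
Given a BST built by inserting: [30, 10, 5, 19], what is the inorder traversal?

Tree insertion order: [30, 10, 5, 19]
Tree (level-order array): [30, 10, None, 5, 19]
Inorder traversal: [5, 10, 19, 30]


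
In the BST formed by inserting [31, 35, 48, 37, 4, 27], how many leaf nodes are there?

Tree built from: [31, 35, 48, 37, 4, 27]
Tree (level-order array): [31, 4, 35, None, 27, None, 48, None, None, 37]
Rule: A leaf has 0 children.
Per-node child counts:
  node 31: 2 child(ren)
  node 4: 1 child(ren)
  node 27: 0 child(ren)
  node 35: 1 child(ren)
  node 48: 1 child(ren)
  node 37: 0 child(ren)
Matching nodes: [27, 37]
Count of leaf nodes: 2


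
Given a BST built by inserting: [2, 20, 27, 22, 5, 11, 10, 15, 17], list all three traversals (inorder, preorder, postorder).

Tree insertion order: [2, 20, 27, 22, 5, 11, 10, 15, 17]
Tree (level-order array): [2, None, 20, 5, 27, None, 11, 22, None, 10, 15, None, None, None, None, None, 17]
Inorder (L, root, R): [2, 5, 10, 11, 15, 17, 20, 22, 27]
Preorder (root, L, R): [2, 20, 5, 11, 10, 15, 17, 27, 22]
Postorder (L, R, root): [10, 17, 15, 11, 5, 22, 27, 20, 2]


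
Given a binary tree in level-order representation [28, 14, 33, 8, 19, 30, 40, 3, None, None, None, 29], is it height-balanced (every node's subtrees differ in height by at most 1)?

Tree (level-order array): [28, 14, 33, 8, 19, 30, 40, 3, None, None, None, 29]
Definition: a tree is height-balanced if, at every node, |h(left) - h(right)| <= 1 (empty subtree has height -1).
Bottom-up per-node check:
  node 3: h_left=-1, h_right=-1, diff=0 [OK], height=0
  node 8: h_left=0, h_right=-1, diff=1 [OK], height=1
  node 19: h_left=-1, h_right=-1, diff=0 [OK], height=0
  node 14: h_left=1, h_right=0, diff=1 [OK], height=2
  node 29: h_left=-1, h_right=-1, diff=0 [OK], height=0
  node 30: h_left=0, h_right=-1, diff=1 [OK], height=1
  node 40: h_left=-1, h_right=-1, diff=0 [OK], height=0
  node 33: h_left=1, h_right=0, diff=1 [OK], height=2
  node 28: h_left=2, h_right=2, diff=0 [OK], height=3
All nodes satisfy the balance condition.
Result: Balanced


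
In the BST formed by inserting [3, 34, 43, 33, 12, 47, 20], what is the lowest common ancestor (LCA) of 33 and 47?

Tree insertion order: [3, 34, 43, 33, 12, 47, 20]
Tree (level-order array): [3, None, 34, 33, 43, 12, None, None, 47, None, 20]
In a BST, the LCA of p=33, q=47 is the first node v on the
root-to-leaf path with p <= v <= q (go left if both < v, right if both > v).
Walk from root:
  at 3: both 33 and 47 > 3, go right
  at 34: 33 <= 34 <= 47, this is the LCA
LCA = 34


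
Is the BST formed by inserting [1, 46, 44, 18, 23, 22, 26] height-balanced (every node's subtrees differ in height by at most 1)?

Tree (level-order array): [1, None, 46, 44, None, 18, None, None, 23, 22, 26]
Definition: a tree is height-balanced if, at every node, |h(left) - h(right)| <= 1 (empty subtree has height -1).
Bottom-up per-node check:
  node 22: h_left=-1, h_right=-1, diff=0 [OK], height=0
  node 26: h_left=-1, h_right=-1, diff=0 [OK], height=0
  node 23: h_left=0, h_right=0, diff=0 [OK], height=1
  node 18: h_left=-1, h_right=1, diff=2 [FAIL (|-1-1|=2 > 1)], height=2
  node 44: h_left=2, h_right=-1, diff=3 [FAIL (|2--1|=3 > 1)], height=3
  node 46: h_left=3, h_right=-1, diff=4 [FAIL (|3--1|=4 > 1)], height=4
  node 1: h_left=-1, h_right=4, diff=5 [FAIL (|-1-4|=5 > 1)], height=5
Node 18 violates the condition: |-1 - 1| = 2 > 1.
Result: Not balanced


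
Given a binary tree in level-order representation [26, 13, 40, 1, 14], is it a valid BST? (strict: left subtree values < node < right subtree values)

Level-order array: [26, 13, 40, 1, 14]
Validate using subtree bounds (lo, hi): at each node, require lo < value < hi,
then recurse left with hi=value and right with lo=value.
Preorder trace (stopping at first violation):
  at node 26 with bounds (-inf, +inf): OK
  at node 13 with bounds (-inf, 26): OK
  at node 1 with bounds (-inf, 13): OK
  at node 14 with bounds (13, 26): OK
  at node 40 with bounds (26, +inf): OK
No violation found at any node.
Result: Valid BST


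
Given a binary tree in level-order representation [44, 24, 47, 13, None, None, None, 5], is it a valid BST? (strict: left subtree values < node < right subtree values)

Level-order array: [44, 24, 47, 13, None, None, None, 5]
Validate using subtree bounds (lo, hi): at each node, require lo < value < hi,
then recurse left with hi=value and right with lo=value.
Preorder trace (stopping at first violation):
  at node 44 with bounds (-inf, +inf): OK
  at node 24 with bounds (-inf, 44): OK
  at node 13 with bounds (-inf, 24): OK
  at node 5 with bounds (-inf, 13): OK
  at node 47 with bounds (44, +inf): OK
No violation found at any node.
Result: Valid BST
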